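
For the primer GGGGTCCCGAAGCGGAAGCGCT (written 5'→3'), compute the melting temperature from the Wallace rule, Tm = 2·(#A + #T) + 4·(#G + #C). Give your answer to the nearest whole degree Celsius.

Base counts: A=4, T=2, G=10, C=6 (length 22).
Tm = 2·(4+2) + 4·(10+6) = 2·6 + 4·16 = 12 + 64 = 76°C.

76°C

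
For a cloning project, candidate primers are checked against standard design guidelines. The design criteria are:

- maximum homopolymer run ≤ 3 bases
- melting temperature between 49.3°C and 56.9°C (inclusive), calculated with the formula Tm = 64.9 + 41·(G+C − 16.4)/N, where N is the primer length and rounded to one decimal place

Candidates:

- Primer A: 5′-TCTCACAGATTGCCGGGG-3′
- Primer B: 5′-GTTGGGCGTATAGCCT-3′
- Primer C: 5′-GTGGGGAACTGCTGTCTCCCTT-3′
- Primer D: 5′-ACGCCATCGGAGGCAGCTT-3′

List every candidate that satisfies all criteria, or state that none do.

Primer D only.

Primer A (18 nt, A=3 T=4 G=6 C=5): longest run = 4, exceeds 3 ✗; Tm = 64.9 + 41·(11 − 16.4)/18 = 52.6°C ✓ — fails.
Primer B (16 nt, A=2 T=5 G=6 C=3): longest run = 3 ✓; Tm = 64.9 + 41·(9 − 16.4)/16 = 45.9°C, outside 49.3–56.9°C ✗ — fails.
Primer C (22 nt, A=2 T=7 G=7 C=6): longest run = 4, exceeds 3 ✗; Tm = 64.9 + 41·(13 − 16.4)/22 = 58.6°C, outside 49.3–56.9°C ✗ — fails.
Primer D (19 nt, A=4 T=3 G=6 C=6): longest run = 2 ✓; Tm = 64.9 + 41·(12 − 16.4)/19 = 55.4°C ✓ — passes.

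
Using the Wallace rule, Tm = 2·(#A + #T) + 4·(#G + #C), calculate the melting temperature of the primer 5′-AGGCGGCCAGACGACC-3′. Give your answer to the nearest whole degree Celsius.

Base counts: A=4, T=0, G=6, C=6 (length 16).
Tm = 2·(4+0) + 4·(6+6) = 2·4 + 4·12 = 8 + 48 = 56°C.

56°C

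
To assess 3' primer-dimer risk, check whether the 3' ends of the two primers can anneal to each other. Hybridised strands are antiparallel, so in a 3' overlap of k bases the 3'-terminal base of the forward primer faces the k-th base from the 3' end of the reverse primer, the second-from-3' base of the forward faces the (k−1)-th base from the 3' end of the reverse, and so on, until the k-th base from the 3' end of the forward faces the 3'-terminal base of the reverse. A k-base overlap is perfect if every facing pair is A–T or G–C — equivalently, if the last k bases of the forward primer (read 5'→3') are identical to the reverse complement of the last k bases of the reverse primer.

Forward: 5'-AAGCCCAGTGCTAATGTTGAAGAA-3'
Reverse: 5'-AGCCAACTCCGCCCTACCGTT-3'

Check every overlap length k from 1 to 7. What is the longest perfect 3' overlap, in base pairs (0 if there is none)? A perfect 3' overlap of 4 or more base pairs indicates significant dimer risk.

Longest perfect overlap: 2 complementary base pairs; below the dimer-risk threshold (threshold 4).

Last 7 bases (5'→3') — forward …TGAAGAA, reverse …TACCGTT.
Reverse complement of the reverse primer's last 7 bases: AACGGTA; its first k bases are the reverse complement of the reverse primer's last k bases, so a perfect k-base overlap needs the forward primer's last k bases to equal them.
Comparing (forward last k vs required): k=1: A vs A ✓; k=2: AA vs AA ✓; k=3: GAA vs AAC ✗; k=4: AGAA vs AACG ✗; k=5: AAGAA vs AACGG ✗; k=6: GAAGAA vs AACGGT ✗; k=7: TGAAGAA vs AACGGTA ✗.
Perfect overlaps at k = 1, 2; the largest is 2.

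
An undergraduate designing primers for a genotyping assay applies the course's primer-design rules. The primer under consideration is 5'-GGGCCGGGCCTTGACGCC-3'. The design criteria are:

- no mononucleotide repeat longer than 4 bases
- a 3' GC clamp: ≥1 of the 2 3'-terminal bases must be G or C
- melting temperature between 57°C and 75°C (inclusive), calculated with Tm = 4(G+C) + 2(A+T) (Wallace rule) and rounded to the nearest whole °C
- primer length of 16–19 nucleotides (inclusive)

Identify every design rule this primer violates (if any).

Meets all criteria.

Base counts: A=1, T=2, G=8, C=7 (length 18).
homopolymer run: longest run = 3 ✓
GC clamp: 3' end CC has 2 G/C ✓
Tm: Tm = 2·3 + 4·15 = 66°C ✓
length: length 18 ✓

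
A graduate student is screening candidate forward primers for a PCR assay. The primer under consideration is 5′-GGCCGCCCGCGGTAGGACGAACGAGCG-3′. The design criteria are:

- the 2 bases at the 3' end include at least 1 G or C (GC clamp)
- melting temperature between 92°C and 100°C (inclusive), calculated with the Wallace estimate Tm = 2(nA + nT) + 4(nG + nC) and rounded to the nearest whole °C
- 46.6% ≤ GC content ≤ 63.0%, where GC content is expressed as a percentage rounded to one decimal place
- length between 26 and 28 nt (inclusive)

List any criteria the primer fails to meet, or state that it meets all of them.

Base counts: A=5, T=1, G=12, C=9 (length 27).
GC clamp: 3' end CG has 2 G/C ✓
Tm: Tm = 2·6 + 4·21 = 96°C ✓
GC content: GC 21/27 = 77.8%, outside 46.6–63.0% ✗
length: length 27 ✓

Fails: GC content.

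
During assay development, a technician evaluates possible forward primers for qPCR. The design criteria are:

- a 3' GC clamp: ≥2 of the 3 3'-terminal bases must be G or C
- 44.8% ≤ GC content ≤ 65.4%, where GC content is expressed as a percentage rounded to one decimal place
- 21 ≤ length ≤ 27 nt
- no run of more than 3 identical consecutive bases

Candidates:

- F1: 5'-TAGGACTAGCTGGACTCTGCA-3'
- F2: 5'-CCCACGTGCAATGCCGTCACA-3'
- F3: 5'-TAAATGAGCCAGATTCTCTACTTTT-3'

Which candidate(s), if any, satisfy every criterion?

F1 (21 nt, A=5 T=5 G=6 C=5): 3' end GCA has 2 G/C ✓; GC 11/21 = 52.4% ✓; length 21 ✓; longest run = 2 ✓ — passes.
F2 (21 nt, A=5 T=3 G=4 C=9): 3' end ACA has 1 G/C, need ≥2 ✗; GC 13/21 = 61.9% ✓; length 21 ✓; longest run = 3 ✓ — fails.
F3 (25 nt, A=7 T=10 G=3 C=5): 3' end TTT has 0 G/C, need ≥2 ✗; GC 8/25 = 32.0%, outside 44.8–65.4% ✗; length 25 ✓; longest run = 4, exceeds 3 ✗ — fails.

F1 only.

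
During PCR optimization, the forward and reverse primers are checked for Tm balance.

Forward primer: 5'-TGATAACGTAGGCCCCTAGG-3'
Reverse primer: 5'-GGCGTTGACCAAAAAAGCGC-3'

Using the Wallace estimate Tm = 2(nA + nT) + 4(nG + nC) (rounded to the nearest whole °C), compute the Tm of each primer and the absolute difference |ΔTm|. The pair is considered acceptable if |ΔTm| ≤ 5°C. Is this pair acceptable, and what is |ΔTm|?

|ΔTm| = 0°C; the pair is acceptable.

Forward: A=5 T=4 G=6 C=5 → Tm = 2·9 + 4·11 = 62°C.
Reverse: A=7 T=2 G=6 C=5 → Tm = 2·9 + 4·11 = 62°C.
|ΔTm| = |62 − 62| = 0°C, ≤ 5°C.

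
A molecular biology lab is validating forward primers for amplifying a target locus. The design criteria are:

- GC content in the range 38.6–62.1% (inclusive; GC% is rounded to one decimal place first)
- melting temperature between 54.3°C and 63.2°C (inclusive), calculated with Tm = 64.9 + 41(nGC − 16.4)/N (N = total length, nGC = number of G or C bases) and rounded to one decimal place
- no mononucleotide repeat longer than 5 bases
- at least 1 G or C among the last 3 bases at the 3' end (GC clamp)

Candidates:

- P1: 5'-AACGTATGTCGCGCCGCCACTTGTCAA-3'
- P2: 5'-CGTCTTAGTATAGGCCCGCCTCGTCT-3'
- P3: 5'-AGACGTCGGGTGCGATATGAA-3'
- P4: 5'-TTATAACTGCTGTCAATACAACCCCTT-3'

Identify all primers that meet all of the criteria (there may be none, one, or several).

P1, P2 and P3.

P1 (27 nt, A=6 T=6 G=6 C=9): GC 15/27 = 55.6% ✓; Tm = 64.9 + 41·(15 − 16.4)/27 = 62.8°C ✓; longest run = 2 ✓; 3' end CAA has 1 G/C ✓ — passes.
P2 (26 nt, A=3 T=8 G=6 C=9): GC 15/26 = 57.7% ✓; Tm = 64.9 + 41·(15 − 16.4)/26 = 62.7°C ✓; longest run = 3 ✓; 3' end TCT has 1 G/C ✓ — passes.
P3 (21 nt, A=6 T=4 G=8 C=3): GC 11/21 = 52.4% ✓; Tm = 64.9 + 41·(11 − 16.4)/21 = 54.4°C ✓; longest run = 3 ✓; 3' end GAA has 1 G/C ✓ — passes.
P4 (27 nt, A=8 T=9 G=2 C=8): GC 10/27 = 37.0%, outside 38.6–62.1% ✗; Tm = 64.9 + 41·(10 − 16.4)/27 = 55.2°C ✓; longest run = 4 ✓; 3' end CTT has 1 G/C ✓ — fails.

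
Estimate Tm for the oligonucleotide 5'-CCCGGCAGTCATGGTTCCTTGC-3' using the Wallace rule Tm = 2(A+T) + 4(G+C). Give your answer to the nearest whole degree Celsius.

72°C

Base counts: A=2, T=6, G=6, C=8 (length 22).
Tm = 2·(2+6) + 4·(6+8) = 2·8 + 4·14 = 16 + 56 = 72°C.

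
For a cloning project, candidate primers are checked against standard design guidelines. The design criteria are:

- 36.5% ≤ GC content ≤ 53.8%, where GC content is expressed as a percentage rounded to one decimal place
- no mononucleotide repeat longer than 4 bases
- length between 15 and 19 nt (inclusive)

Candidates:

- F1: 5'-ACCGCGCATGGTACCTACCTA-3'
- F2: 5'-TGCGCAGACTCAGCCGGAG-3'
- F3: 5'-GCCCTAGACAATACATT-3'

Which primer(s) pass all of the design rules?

F3 only.

F1 (21 nt, A=5 T=4 G=4 C=8): GC 12/21 = 57.1%, outside 36.5–53.8% ✗; longest run = 2 ✓; length 21, outside 15–19 ✗ — fails.
F2 (19 nt, A=4 T=2 G=7 C=6): GC 13/19 = 68.4%, outside 36.5–53.8% ✗; longest run = 2 ✓; length 19 ✓ — fails.
F3 (17 nt, A=6 T=4 G=2 C=5): GC 7/17 = 41.2% ✓; longest run = 3 ✓; length 17 ✓ — passes.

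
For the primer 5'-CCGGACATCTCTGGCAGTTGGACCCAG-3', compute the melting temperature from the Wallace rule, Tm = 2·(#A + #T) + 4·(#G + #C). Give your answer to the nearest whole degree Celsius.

Base counts: A=5, T=5, G=8, C=9 (length 27).
Tm = 2·(5+5) + 4·(8+9) = 2·10 + 4·17 = 20 + 68 = 88°C.

88°C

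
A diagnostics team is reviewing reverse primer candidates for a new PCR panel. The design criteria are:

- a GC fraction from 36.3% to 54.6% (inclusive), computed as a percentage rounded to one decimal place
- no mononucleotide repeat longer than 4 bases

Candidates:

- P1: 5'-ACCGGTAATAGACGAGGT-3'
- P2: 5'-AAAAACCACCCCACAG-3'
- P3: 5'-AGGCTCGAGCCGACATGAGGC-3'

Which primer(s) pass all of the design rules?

P1 only.

P1 (18 nt, A=6 T=3 G=6 C=3): GC 9/18 = 50.0% ✓; longest run = 2 ✓ — passes.
P2 (16 nt, A=8 T=0 G=1 C=7): GC 8/16 = 50.0% ✓; longest run = 5, exceeds 4 ✗ — fails.
P3 (21 nt, A=5 T=2 G=8 C=6): GC 14/21 = 66.7%, outside 36.3–54.6% ✗; longest run = 2 ✓ — fails.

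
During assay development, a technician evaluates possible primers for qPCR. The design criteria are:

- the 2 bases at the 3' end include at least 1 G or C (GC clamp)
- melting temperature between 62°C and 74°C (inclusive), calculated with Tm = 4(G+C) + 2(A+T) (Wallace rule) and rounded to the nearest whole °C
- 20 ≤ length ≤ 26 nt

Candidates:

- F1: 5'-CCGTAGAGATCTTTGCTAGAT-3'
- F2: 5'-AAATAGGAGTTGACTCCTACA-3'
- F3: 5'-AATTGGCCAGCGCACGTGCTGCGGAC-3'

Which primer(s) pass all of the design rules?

None of the candidates satisfy all criteria.

F1 (21 nt, A=5 T=7 G=5 C=4): 3' end AT has 0 G/C, need ≥1 ✗; Tm = 2·12 + 4·9 = 60°C, outside 62–74°C ✗; length 21 ✓ — fails.
F2 (21 nt, A=8 T=5 G=4 C=4): 3' end CA has 1 G/C ✓; Tm = 2·13 + 4·8 = 58°C, outside 62–74°C ✗; length 21 ✓ — fails.
F3 (26 nt, A=5 T=4 G=9 C=8): 3' end AC has 1 G/C ✓; Tm = 2·9 + 4·17 = 86°C, outside 62–74°C ✗; length 26 ✓ — fails.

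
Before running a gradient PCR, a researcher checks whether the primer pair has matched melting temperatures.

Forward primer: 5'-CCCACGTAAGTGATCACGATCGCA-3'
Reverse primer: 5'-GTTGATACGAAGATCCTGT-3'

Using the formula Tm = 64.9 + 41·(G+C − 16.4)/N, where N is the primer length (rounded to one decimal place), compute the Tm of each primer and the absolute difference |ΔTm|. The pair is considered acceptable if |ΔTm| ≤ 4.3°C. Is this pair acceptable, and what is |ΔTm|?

|ΔTm| = 12.3°C; the pair is not acceptable.

Forward: G+C = 13, N = 24 → Tm = 64.9 + 41·(13 − 16.4)/24 = 59.1°C.
Reverse: G+C = 8, N = 19 → Tm = 64.9 + 41·(8 − 16.4)/19 = 46.8°C.
|ΔTm| = |59.1 − 46.8| = 12.3°C, > 4.3°C.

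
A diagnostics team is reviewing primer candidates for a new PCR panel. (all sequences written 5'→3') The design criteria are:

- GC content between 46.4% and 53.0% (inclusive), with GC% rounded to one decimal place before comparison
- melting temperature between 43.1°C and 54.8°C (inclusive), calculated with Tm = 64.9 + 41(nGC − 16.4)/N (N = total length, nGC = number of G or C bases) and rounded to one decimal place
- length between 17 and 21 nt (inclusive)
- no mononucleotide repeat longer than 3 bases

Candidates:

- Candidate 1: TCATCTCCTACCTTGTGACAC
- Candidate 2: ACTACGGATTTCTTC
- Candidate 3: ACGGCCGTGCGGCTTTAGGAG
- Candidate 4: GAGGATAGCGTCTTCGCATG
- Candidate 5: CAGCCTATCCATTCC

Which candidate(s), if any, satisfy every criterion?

Candidate 1 only.

Candidate 1 (21 nt, A=4 T=7 G=2 C=8): GC 10/21 = 47.6% ✓; Tm = 64.9 + 41·(10 − 16.4)/21 = 52.4°C ✓; length 21 ✓; longest run = 2 ✓ — passes.
Candidate 2 (15 nt, A=3 T=6 G=2 C=4): GC 6/15 = 40.0%, outside 46.4–53.0% ✗; Tm = 64.9 + 41·(6 − 16.4)/15 = 36.5°C, outside 43.1–54.8°C ✗; length 15, outside 17–21 ✗; longest run = 3 ✓ — fails.
Candidate 3 (21 nt, A=3 T=4 G=9 C=5): GC 14/21 = 66.7%, outside 46.4–53.0% ✗; Tm = 64.9 + 41·(14 − 16.4)/21 = 60.2°C, outside 43.1–54.8°C ✗; length 21 ✓; longest run = 3 ✓ — fails.
Candidate 4 (20 nt, A=4 T=5 G=7 C=4): GC 11/20 = 55.0%, outside 46.4–53.0% ✗; Tm = 64.9 + 41·(11 − 16.4)/20 = 53.8°C ✓; length 20 ✓; longest run = 2 ✓ — fails.
Candidate 5 (15 nt, A=3 T=4 G=1 C=7): GC 8/15 = 53.3%, outside 46.4–53.0% ✗; Tm = 64.9 + 41·(8 − 16.4)/15 = 41.9°C, outside 43.1–54.8°C ✗; length 15, outside 17–21 ✗; longest run = 2 ✓ — fails.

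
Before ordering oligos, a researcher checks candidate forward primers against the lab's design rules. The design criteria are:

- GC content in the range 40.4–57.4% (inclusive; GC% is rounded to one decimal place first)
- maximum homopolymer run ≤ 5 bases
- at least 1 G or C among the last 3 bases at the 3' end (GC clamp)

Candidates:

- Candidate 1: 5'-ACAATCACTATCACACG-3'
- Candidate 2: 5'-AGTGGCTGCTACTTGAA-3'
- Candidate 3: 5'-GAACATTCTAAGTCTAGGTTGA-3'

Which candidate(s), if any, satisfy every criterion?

Candidate 1 and Candidate 2.

Candidate 1 (17 nt, A=7 T=3 G=1 C=6): GC 7/17 = 41.2% ✓; longest run = 2 ✓; 3' end ACG has 2 G/C ✓ — passes.
Candidate 2 (17 nt, A=4 T=5 G=5 C=3): GC 8/17 = 47.1% ✓; longest run = 2 ✓; 3' end GAA has 1 G/C ✓ — passes.
Candidate 3 (22 nt, A=7 T=7 G=5 C=3): GC 8/22 = 36.4%, outside 40.4–57.4% ✗; longest run = 2 ✓; 3' end TGA has 1 G/C ✓ — fails.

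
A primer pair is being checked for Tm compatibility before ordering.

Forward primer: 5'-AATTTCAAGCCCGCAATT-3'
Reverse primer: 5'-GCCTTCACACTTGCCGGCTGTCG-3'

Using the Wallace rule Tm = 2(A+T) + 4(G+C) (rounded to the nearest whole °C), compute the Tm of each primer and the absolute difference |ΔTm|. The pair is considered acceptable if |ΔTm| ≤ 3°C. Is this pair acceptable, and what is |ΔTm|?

|ΔTm| = 26°C; the pair is not acceptable.

Forward: A=6 T=5 G=2 C=5 → Tm = 2·11 + 4·7 = 50°C.
Reverse: A=2 T=6 G=6 C=9 → Tm = 2·8 + 4·15 = 76°C.
|ΔTm| = |50 − 76| = 26°C, > 3°C.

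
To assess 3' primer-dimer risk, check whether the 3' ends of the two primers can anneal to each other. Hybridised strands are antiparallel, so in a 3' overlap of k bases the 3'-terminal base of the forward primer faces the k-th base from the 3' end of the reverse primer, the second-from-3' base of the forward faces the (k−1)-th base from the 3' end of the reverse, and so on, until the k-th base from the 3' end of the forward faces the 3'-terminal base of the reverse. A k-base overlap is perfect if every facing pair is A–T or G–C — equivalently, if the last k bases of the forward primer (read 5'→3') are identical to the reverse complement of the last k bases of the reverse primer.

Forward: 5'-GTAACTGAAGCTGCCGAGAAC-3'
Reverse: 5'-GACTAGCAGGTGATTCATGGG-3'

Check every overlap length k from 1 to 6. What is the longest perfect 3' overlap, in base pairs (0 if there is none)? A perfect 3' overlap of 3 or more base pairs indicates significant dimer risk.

Last 6 bases (5'→3') — forward …GAGAAC, reverse …CATGGG.
Reverse complement of the reverse primer's last 6 bases: CCCATG; its first k bases are the reverse complement of the reverse primer's last k bases, so a perfect k-base overlap needs the forward primer's last k bases to equal them.
Comparing (forward last k vs required): k=1: C vs C ✓; k=2: AC vs CC ✗; k=3: AAC vs CCC ✗; k=4: GAAC vs CCCA ✗; k=5: AGAAC vs CCCAT ✗; k=6: GAGAAC vs CCCATG ✗.
Only k = 1 is perfect, so the longest perfect 3' overlap is 1.

Longest perfect overlap: 1 complementary base pair; below the dimer-risk threshold (threshold 3).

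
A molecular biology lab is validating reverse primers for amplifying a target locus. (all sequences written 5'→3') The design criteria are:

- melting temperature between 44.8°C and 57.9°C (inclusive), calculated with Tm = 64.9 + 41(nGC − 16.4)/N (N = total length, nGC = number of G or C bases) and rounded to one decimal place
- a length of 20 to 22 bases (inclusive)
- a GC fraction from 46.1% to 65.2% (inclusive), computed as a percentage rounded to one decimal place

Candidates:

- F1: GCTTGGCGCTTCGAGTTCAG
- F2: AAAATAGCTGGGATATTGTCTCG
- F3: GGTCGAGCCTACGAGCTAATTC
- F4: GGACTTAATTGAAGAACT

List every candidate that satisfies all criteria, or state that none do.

F1 and F3.

F1 (20 nt, A=2 T=6 G=7 C=5): Tm = 64.9 + 41·(12 − 16.4)/20 = 55.9°C ✓; length 20 ✓; GC 12/20 = 60.0% ✓ — passes.
F2 (23 nt, A=7 T=7 G=6 C=3): Tm = 64.9 + 41·(9 − 16.4)/23 = 51.7°C ✓; length 23, outside 20–22 ✗; GC 9/23 = 39.1%, outside 46.1–65.2% ✗ — fails.
F3 (22 nt, A=5 T=5 G=6 C=6): Tm = 64.9 + 41·(12 − 16.4)/22 = 56.7°C ✓; length 22 ✓; GC 12/22 = 54.5% ✓ — passes.
F4 (18 nt, A=7 T=5 G=4 C=2): Tm = 64.9 + 41·(6 − 16.4)/18 = 41.2°C, outside 44.8–57.9°C ✗; length 18, outside 20–22 ✗; GC 6/18 = 33.3%, outside 46.1–65.2% ✗ — fails.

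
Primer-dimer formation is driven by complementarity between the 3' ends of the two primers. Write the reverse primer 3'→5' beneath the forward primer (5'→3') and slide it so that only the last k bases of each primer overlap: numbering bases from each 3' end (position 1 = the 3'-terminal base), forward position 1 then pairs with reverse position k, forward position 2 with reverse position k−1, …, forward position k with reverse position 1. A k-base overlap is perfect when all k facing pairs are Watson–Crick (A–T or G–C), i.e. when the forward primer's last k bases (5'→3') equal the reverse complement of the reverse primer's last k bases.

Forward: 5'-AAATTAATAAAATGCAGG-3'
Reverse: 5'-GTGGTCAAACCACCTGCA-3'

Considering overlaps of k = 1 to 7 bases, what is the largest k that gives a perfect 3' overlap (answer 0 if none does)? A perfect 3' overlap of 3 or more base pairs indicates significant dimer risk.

Last 7 bases (5'→3') — forward …ATGCAGG, reverse …ACCTGCA.
Reverse complement of the reverse primer's last 7 bases: TGCAGGT; its first k bases are the reverse complement of the reverse primer's last k bases, so a perfect k-base overlap needs the forward primer's last k bases to equal them.
Comparing (forward last k vs required): k=1: G vs T ✗; k=2: GG vs TG ✗; k=3: AGG vs TGC ✗; k=4: CAGG vs TGCA ✗; k=5: GCAGG vs TGCAG ✗; k=6: TGCAGG vs TGCAGG ✓; k=7: ATGCAGG vs TGCAGGT ✗.
Only k = 6 is perfect, so the longest perfect 3' overlap is 6.

Longest perfect overlap: 6 complementary base pairs; significant dimer risk (threshold 3).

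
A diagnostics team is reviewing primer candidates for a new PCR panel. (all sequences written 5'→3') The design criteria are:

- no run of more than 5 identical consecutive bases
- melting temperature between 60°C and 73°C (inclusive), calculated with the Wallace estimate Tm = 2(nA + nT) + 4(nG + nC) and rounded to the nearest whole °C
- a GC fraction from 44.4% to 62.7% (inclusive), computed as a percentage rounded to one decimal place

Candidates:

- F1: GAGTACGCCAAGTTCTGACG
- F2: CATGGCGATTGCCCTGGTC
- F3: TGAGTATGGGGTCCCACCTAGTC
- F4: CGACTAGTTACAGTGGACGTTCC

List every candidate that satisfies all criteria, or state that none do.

F1 (20 nt, A=5 T=4 G=6 C=5): longest run = 2 ✓; Tm = 2·9 + 4·11 = 62°C ✓; GC 11/20 = 55.0% ✓ — passes.
F2 (19 nt, A=2 T=5 G=6 C=6): longest run = 3 ✓; Tm = 2·7 + 4·12 = 62°C ✓; GC 12/19 = 63.2%, outside 44.4–62.7% ✗ — fails.
F3 (23 nt, A=4 T=6 G=7 C=6): longest run = 4 ✓; Tm = 2·10 + 4·13 = 72°C ✓; GC 13/23 = 56.5% ✓ — passes.
F4 (23 nt, A=5 T=6 G=6 C=6): longest run = 2 ✓; Tm = 2·11 + 4·12 = 70°C ✓; GC 12/23 = 52.2% ✓ — passes.

F1, F3 and F4.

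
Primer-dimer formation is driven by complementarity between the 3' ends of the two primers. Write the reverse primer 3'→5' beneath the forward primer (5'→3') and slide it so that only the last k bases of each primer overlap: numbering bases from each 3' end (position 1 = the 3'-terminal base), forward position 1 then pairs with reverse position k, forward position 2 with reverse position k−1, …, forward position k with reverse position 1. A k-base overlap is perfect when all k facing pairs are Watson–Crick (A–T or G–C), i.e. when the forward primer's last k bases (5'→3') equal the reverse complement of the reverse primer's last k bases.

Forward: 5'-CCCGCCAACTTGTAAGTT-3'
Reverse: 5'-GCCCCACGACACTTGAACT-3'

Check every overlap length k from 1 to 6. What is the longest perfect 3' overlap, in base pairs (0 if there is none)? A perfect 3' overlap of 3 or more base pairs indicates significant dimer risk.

Longest perfect overlap: 4 complementary base pairs; significant dimer risk (threshold 3).

Last 6 bases (5'→3') — forward …TAAGTT, reverse …TGAACT.
Reverse complement of the reverse primer's last 6 bases: AGTTCA; its first k bases are the reverse complement of the reverse primer's last k bases, so a perfect k-base overlap needs the forward primer's last k bases to equal them.
Comparing (forward last k vs required): k=1: T vs A ✗; k=2: TT vs AG ✗; k=3: GTT vs AGT ✗; k=4: AGTT vs AGTT ✓; k=5: AAGTT vs AGTTC ✗; k=6: TAAGTT vs AGTTCA ✗.
Only k = 4 is perfect, so the longest perfect 3' overlap is 4.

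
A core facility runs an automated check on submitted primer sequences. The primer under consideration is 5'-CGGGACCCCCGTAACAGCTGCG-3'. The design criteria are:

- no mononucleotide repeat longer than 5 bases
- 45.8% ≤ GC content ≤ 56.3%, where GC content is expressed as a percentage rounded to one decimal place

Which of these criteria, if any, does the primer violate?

Fails: GC content.

Base counts: A=4, T=2, G=7, C=9 (length 22).
homopolymer run: longest run = 5 ✓
GC content: GC 16/22 = 72.7%, outside 45.8–56.3% ✗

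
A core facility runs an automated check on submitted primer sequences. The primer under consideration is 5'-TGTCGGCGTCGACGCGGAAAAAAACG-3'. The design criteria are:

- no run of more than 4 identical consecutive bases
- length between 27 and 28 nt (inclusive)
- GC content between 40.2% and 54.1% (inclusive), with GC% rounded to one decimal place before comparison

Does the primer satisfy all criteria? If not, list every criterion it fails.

Fails: homopolymer run, length, GC content.

Base counts: A=8, T=3, G=9, C=6 (length 26).
homopolymer run: longest run = 7, exceeds 4 ✗
length: length 26, outside 27–28 ✗
GC content: GC 15/26 = 57.7%, outside 40.2–54.1% ✗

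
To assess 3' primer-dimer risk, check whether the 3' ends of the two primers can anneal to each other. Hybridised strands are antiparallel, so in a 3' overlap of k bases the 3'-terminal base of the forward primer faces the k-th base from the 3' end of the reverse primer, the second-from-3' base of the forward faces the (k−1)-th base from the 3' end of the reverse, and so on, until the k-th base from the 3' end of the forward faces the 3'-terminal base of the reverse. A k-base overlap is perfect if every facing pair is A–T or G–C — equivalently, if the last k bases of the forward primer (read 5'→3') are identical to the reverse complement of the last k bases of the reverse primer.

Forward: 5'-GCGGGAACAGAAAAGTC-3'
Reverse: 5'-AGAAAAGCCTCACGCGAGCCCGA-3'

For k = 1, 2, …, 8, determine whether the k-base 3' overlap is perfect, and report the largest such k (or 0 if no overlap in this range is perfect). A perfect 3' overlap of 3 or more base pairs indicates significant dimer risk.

Longest perfect overlap: 2 complementary base pairs; below the dimer-risk threshold (threshold 3).

Last 8 bases (5'→3') — forward …GAAAAGTC, reverse …GAGCCCGA.
Reverse complement of the reverse primer's last 8 bases: TCGGGCTC; its first k bases are the reverse complement of the reverse primer's last k bases, so a perfect k-base overlap needs the forward primer's last k bases to equal them.
Comparing (forward last k vs required): k=1: C vs T ✗; k=2: TC vs TC ✓; k=3: GTC vs TCG ✗; k=4: AGTC vs TCGG ✗; k=5: AAGTC vs TCGGG ✗; k=6: AAAGTC vs TCGGGC ✗; k=7: AAAAGTC vs TCGGGCT ✗; k=8: GAAAAGTC vs TCGGGCTC ✗.
Only k = 2 is perfect, so the longest perfect 3' overlap is 2.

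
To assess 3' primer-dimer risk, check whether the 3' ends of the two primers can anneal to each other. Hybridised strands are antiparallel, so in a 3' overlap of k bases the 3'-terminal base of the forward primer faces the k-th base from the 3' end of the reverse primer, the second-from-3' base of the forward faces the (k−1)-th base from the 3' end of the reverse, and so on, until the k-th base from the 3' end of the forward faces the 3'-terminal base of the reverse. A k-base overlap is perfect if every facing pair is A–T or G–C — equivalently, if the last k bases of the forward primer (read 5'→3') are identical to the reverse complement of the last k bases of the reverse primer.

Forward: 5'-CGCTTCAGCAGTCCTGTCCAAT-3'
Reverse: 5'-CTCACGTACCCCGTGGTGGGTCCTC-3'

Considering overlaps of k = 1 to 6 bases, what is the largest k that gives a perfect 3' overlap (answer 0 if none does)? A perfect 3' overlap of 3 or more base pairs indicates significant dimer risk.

Longest perfect overlap: 0 complementary base pairs; below the dimer-risk threshold (threshold 3).

Last 6 bases (5'→3') — forward …TCCAAT, reverse …GTCCTC.
Reverse complement of the reverse primer's last 6 bases: GAGGAC; its first k bases are the reverse complement of the reverse primer's last k bases, so a perfect k-base overlap needs the forward primer's last k bases to equal them.
Comparing (forward last k vs required): k=1: T vs G ✗; k=2: AT vs GA ✗; k=3: AAT vs GAG ✗; k=4: CAAT vs GAGG ✗; k=5: CCAAT vs GAGGA ✗; k=6: TCCAAT vs GAGGAC ✗.
No overlap length from 1 to 6 is perfect, so the longest perfect 3' overlap is 0.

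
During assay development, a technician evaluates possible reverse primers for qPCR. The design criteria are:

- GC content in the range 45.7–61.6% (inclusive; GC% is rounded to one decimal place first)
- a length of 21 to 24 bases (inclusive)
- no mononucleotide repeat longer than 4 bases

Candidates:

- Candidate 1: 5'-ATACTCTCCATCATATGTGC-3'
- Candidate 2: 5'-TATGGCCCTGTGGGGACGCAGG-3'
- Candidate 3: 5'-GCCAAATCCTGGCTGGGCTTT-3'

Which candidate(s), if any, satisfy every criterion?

Candidate 1 (20 nt, A=5 T=7 G=2 C=6): GC 8/20 = 40.0%, outside 45.7–61.6% ✗; length 20, outside 21–24 ✗; longest run = 2 ✓ — fails.
Candidate 2 (22 nt, A=3 T=4 G=10 C=5): GC 15/22 = 68.2%, outside 45.7–61.6% ✗; length 22 ✓; longest run = 4 ✓ — fails.
Candidate 3 (21 nt, A=3 T=6 G=6 C=6): GC 12/21 = 57.1% ✓; length 21 ✓; longest run = 3 ✓ — passes.

Candidate 3 only.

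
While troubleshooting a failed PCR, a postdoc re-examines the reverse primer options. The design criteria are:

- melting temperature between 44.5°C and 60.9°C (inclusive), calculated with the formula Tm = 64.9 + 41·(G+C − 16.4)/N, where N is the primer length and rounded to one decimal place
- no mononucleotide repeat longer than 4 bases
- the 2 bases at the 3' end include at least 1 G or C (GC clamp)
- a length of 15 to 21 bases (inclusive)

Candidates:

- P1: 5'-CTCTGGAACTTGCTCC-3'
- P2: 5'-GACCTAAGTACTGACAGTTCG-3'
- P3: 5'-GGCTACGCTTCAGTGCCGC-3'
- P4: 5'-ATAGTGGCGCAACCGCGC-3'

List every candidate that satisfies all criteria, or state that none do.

P1 (16 nt, A=2 T=5 G=3 C=6): Tm = 64.9 + 41·(9 − 16.4)/16 = 45.9°C ✓; longest run = 2 ✓; 3' end CC has 2 G/C ✓; length 16 ✓ — passes.
P2 (21 nt, A=6 T=5 G=5 C=5): Tm = 64.9 + 41·(10 − 16.4)/21 = 52.4°C ✓; longest run = 2 ✓; 3' end CG has 2 G/C ✓; length 21 ✓ — passes.
P3 (19 nt, A=2 T=4 G=6 C=7): Tm = 64.9 + 41·(13 − 16.4)/19 = 57.6°C ✓; longest run = 2 ✓; 3' end GC has 2 G/C ✓; length 19 ✓ — passes.
P4 (18 nt, A=4 T=2 G=6 C=6): Tm = 64.9 + 41·(12 − 16.4)/18 = 54.9°C ✓; longest run = 2 ✓; 3' end GC has 2 G/C ✓; length 18 ✓ — passes.

P1, P2, P3 and P4.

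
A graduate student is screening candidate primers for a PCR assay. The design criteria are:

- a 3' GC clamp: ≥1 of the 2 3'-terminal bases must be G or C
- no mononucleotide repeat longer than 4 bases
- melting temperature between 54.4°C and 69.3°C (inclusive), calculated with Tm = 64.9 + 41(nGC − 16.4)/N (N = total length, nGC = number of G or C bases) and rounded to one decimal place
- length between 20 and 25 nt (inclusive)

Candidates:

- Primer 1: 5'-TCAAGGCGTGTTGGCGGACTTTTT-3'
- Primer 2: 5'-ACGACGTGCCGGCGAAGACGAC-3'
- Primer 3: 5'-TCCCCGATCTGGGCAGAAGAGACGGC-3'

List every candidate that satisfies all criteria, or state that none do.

Primer 1 (24 nt, A=3 T=9 G=8 C=4): 3' end TT has 0 G/C, need ≥1 ✗; longest run = 5, exceeds 4 ✗; Tm = 64.9 + 41·(12 − 16.4)/24 = 57.4°C ✓; length 24 ✓ — fails.
Primer 2 (22 nt, A=6 T=1 G=8 C=7): 3' end AC has 1 G/C ✓; longest run = 2 ✓; Tm = 64.9 + 41·(15 − 16.4)/22 = 62.3°C ✓; length 22 ✓ — passes.
Primer 3 (26 nt, A=6 T=3 G=9 C=8): 3' end GC has 2 G/C ✓; longest run = 4 ✓; Tm = 64.9 + 41·(17 − 16.4)/26 = 65.8°C ✓; length 26, outside 20–25 ✗ — fails.

Primer 2 only.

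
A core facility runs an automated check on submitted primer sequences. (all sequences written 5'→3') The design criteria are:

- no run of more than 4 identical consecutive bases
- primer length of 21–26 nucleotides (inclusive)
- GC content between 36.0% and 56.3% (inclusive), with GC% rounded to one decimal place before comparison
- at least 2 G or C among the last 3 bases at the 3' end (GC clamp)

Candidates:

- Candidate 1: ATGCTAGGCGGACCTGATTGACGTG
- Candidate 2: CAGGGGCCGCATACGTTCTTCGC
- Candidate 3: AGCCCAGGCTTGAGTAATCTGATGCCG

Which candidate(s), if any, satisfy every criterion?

Candidate 1 (25 nt, A=5 T=6 G=9 C=5): longest run = 2 ✓; length 25 ✓; GC 14/25 = 56.0% ✓; 3' end GTG has 2 G/C ✓ — passes.
Candidate 2 (23 nt, A=3 T=5 G=7 C=8): longest run = 4 ✓; length 23 ✓; GC 15/23 = 65.2%, outside 36.0–56.3% ✗; 3' end CGC has 3 G/C ✓ — fails.
Candidate 3 (27 nt, A=6 T=6 G=8 C=7): longest run = 3 ✓; length 27, outside 21–26 ✗; GC 15/27 = 55.6% ✓; 3' end CCG has 3 G/C ✓ — fails.

Candidate 1 only.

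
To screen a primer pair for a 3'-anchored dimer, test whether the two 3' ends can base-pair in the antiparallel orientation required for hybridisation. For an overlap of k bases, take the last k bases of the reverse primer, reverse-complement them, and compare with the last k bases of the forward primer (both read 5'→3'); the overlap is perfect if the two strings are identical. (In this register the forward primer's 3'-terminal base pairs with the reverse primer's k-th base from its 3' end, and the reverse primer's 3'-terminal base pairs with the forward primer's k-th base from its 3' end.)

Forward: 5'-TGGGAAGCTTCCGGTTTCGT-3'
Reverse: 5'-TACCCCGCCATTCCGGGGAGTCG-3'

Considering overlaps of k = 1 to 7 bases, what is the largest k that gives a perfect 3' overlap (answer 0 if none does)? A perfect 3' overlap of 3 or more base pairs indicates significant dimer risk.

Longest perfect overlap: 0 complementary base pairs; below the dimer-risk threshold (threshold 3).

Last 7 bases (5'→3') — forward …GTTTCGT, reverse …GGAGTCG.
Reverse complement of the reverse primer's last 7 bases: CGACTCC; its first k bases are the reverse complement of the reverse primer's last k bases, so a perfect k-base overlap needs the forward primer's last k bases to equal them.
Comparing (forward last k vs required): k=1: T vs C ✗; k=2: GT vs CG ✗; k=3: CGT vs CGA ✗; k=4: TCGT vs CGAC ✗; k=5: TTCGT vs CGACT ✗; k=6: TTTCGT vs CGACTC ✗; k=7: GTTTCGT vs CGACTCC ✗.
No overlap length from 1 to 7 is perfect, so the longest perfect 3' overlap is 0.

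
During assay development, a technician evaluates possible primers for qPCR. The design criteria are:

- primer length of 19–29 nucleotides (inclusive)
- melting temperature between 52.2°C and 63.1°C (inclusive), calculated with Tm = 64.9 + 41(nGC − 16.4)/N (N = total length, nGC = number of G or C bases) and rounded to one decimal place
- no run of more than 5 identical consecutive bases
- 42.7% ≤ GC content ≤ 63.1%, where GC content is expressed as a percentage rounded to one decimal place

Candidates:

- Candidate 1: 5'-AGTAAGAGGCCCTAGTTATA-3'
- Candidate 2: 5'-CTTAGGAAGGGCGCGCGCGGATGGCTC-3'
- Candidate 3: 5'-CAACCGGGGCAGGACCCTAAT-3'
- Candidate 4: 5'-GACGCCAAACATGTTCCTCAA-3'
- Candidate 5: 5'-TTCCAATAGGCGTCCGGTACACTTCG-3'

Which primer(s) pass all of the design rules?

Candidate 3, Candidate 4 and Candidate 5.

Candidate 1 (20 nt, A=7 T=5 G=5 C=3): length 20 ✓; Tm = 64.9 + 41·(8 − 16.4)/20 = 47.7°C, outside 52.2–63.1°C ✗; longest run = 3 ✓; GC 8/20 = 40.0%, outside 42.7–63.1% ✗ — fails.
Candidate 2 (27 nt, A=4 T=4 G=12 C=7): length 27 ✓; Tm = 64.9 + 41·(19 − 16.4)/27 = 68.8°C, outside 52.2–63.1°C ✗; longest run = 3 ✓; GC 19/27 = 70.4%, outside 42.7–63.1% ✗ — fails.
Candidate 3 (21 nt, A=6 T=2 G=6 C=7): length 21 ✓; Tm = 64.9 + 41·(13 − 16.4)/21 = 58.3°C ✓; longest run = 4 ✓; GC 13/21 = 61.9% ✓ — passes.
Candidate 4 (21 nt, A=7 T=4 G=3 C=7): length 21 ✓; Tm = 64.9 + 41·(10 − 16.4)/21 = 52.4°C ✓; longest run = 3 ✓; GC 10/21 = 47.6% ✓ — passes.
Candidate 5 (26 nt, A=5 T=7 G=6 C=8): length 26 ✓; Tm = 64.9 + 41·(14 − 16.4)/26 = 61.1°C ✓; longest run = 2 ✓; GC 14/26 = 53.8% ✓ — passes.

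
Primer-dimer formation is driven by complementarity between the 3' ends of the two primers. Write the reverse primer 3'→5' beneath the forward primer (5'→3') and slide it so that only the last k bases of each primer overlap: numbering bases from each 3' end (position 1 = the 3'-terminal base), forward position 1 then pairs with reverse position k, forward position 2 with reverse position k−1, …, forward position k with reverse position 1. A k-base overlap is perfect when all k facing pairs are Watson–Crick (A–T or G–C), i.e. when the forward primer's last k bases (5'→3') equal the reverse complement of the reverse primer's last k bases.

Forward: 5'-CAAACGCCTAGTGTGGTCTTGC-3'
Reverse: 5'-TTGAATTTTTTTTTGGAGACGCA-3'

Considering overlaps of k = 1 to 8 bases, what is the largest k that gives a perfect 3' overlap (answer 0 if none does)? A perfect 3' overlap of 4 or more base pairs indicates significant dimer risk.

Last 8 bases (5'→3') — forward …GGTCTTGC, reverse …GAGACGCA.
Reverse complement of the reverse primer's last 8 bases: TGCGTCTC; its first k bases are the reverse complement of the reverse primer's last k bases, so a perfect k-base overlap needs the forward primer's last k bases to equal them.
Comparing (forward last k vs required): k=1: C vs T ✗; k=2: GC vs TG ✗; k=3: TGC vs TGC ✓; k=4: TTGC vs TGCG ✗; k=5: CTTGC vs TGCGT ✗; k=6: TCTTGC vs TGCGTC ✗; k=7: GTCTTGC vs TGCGTCT ✗; k=8: GGTCTTGC vs TGCGTCTC ✗.
Only k = 3 is perfect, so the longest perfect 3' overlap is 3.

Longest perfect overlap: 3 complementary base pairs; below the dimer-risk threshold (threshold 4).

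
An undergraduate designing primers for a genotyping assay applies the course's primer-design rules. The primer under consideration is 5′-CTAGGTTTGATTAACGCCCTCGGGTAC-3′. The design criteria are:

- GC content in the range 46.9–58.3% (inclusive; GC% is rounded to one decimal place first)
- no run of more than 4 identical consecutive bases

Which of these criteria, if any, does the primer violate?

Meets all criteria.

Base counts: A=5, T=8, G=7, C=7 (length 27).
GC content: GC 14/27 = 51.9% ✓
homopolymer run: longest run = 3 ✓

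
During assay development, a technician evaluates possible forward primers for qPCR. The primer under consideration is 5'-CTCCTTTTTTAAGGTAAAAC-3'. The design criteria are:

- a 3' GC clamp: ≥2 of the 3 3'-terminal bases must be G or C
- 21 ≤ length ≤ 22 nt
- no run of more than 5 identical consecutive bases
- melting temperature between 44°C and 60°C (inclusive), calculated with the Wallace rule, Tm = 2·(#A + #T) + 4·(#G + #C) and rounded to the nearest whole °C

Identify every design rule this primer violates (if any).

Fails: GC clamp, length, homopolymer run.

Base counts: A=6, T=8, G=2, C=4 (length 20).
GC clamp: 3' end AAC has 1 G/C, need ≥2 ✗
length: length 20, outside 21–22 ✗
homopolymer run: longest run = 6, exceeds 5 ✗
Tm: Tm = 2·14 + 4·6 = 52°C ✓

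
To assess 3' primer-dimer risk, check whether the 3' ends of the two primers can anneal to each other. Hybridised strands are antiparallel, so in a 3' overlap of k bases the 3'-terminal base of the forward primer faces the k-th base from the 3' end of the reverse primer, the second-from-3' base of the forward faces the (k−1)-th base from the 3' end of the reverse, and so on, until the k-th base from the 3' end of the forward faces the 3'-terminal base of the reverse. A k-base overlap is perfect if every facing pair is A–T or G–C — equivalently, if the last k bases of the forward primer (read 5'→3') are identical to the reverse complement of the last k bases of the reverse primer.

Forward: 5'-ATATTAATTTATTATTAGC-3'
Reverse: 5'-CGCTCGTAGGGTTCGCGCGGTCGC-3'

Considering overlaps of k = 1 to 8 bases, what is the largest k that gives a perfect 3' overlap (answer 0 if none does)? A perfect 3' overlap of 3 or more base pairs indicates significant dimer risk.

Longest perfect overlap: 2 complementary base pairs; below the dimer-risk threshold (threshold 3).

Last 8 bases (5'→3') — forward …TTATTAGC, reverse …GCGGTCGC.
Reverse complement of the reverse primer's last 8 bases: GCGACCGC; its first k bases are the reverse complement of the reverse primer's last k bases, so a perfect k-base overlap needs the forward primer's last k bases to equal them.
Comparing (forward last k vs required): k=1: C vs G ✗; k=2: GC vs GC ✓; k=3: AGC vs GCG ✗; k=4: TAGC vs GCGA ✗; k=5: TTAGC vs GCGAC ✗; k=6: ATTAGC vs GCGACC ✗; k=7: TATTAGC vs GCGACCG ✗; k=8: TTATTAGC vs GCGACCGC ✗.
Only k = 2 is perfect, so the longest perfect 3' overlap is 2.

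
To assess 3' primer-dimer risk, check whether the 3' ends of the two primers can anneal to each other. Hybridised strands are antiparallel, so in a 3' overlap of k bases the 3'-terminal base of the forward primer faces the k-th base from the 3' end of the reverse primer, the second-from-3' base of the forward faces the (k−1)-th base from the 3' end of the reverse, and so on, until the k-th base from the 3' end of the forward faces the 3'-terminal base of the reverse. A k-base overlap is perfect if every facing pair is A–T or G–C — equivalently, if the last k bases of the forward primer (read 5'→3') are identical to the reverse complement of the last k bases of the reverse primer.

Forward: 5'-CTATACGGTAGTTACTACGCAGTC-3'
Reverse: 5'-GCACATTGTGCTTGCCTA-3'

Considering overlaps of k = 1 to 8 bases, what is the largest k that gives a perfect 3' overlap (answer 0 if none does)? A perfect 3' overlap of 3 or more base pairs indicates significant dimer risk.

Longest perfect overlap: 0 complementary base pairs; below the dimer-risk threshold (threshold 3).

Last 8 bases (5'→3') — forward …ACGCAGTC, reverse …CTTGCCTA.
Reverse complement of the reverse primer's last 8 bases: TAGGCAAG; its first k bases are the reverse complement of the reverse primer's last k bases, so a perfect k-base overlap needs the forward primer's last k bases to equal them.
Comparing (forward last k vs required): k=1: C vs T ✗; k=2: TC vs TA ✗; k=3: GTC vs TAG ✗; k=4: AGTC vs TAGG ✗; k=5: CAGTC vs TAGGC ✗; k=6: GCAGTC vs TAGGCA ✗; k=7: CGCAGTC vs TAGGCAA ✗; k=8: ACGCAGTC vs TAGGCAAG ✗.
No overlap length from 1 to 8 is perfect, so the longest perfect 3' overlap is 0.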